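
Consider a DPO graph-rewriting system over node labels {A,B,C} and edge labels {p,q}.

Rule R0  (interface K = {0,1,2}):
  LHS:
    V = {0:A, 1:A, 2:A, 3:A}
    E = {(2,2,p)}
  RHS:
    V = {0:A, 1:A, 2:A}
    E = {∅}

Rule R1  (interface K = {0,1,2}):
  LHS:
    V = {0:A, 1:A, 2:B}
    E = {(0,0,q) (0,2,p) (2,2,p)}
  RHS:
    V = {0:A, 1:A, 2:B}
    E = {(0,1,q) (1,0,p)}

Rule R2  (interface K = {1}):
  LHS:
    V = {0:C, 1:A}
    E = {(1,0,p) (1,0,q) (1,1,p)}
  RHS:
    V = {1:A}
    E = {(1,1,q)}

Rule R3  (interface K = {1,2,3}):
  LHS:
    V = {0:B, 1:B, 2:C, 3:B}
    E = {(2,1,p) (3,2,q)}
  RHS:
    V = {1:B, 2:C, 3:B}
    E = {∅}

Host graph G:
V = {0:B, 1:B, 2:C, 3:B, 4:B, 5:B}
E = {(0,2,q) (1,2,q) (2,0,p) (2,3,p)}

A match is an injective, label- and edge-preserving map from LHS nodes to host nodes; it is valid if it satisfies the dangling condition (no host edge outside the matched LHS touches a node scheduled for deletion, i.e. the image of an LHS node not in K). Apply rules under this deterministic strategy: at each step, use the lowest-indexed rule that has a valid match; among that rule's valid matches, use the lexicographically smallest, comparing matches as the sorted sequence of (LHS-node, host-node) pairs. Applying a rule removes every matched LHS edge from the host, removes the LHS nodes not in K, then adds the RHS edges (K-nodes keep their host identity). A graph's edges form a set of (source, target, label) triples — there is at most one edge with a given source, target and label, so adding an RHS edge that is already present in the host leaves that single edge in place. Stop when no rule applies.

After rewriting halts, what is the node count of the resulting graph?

Answer: 4

Steps:
start.  V:6 E:4  edges: 0-q->2 1-q->2 2-p->0 2-p->3
1. fire R3 via {0↦4, 1↦0, 2↦2, 3↦1}  →  V:5 E:2  edges: 0-q->2 2-p->3
2. fire R3 via {0↦1, 1↦3, 2↦2, 3↦0}  →  V:4 E:0  edges: ∅
final graph: no rule applies after step 2
NF nodes: {0:B, 2:C, 3:B, 5:B}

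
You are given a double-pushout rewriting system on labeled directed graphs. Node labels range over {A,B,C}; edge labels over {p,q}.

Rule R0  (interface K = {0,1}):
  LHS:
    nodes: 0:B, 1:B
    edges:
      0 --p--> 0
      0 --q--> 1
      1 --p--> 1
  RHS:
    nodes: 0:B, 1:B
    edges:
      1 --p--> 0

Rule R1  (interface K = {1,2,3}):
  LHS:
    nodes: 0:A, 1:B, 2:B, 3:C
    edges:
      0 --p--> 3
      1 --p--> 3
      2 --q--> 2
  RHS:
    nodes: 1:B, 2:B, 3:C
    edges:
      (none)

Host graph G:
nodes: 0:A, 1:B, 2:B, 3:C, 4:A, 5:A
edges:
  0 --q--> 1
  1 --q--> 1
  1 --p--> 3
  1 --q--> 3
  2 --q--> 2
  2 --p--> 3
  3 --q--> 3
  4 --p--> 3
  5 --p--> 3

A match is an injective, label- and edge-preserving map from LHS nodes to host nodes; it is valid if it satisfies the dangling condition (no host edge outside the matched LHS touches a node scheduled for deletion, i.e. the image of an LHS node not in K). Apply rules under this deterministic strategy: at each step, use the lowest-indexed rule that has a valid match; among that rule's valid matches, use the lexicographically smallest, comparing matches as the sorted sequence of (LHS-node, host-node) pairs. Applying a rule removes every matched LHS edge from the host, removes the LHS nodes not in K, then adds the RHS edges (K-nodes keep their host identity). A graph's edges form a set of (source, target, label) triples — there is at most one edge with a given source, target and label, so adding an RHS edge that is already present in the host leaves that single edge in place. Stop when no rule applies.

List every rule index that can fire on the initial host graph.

R0: no valid match — LHS pattern not found
R1: 4 valid matches — {0↦4, 1↦1, 2↦2, 3↦3}, {0↦4, 1↦2, 2↦1, 3↦3}, {0↦5, 1↦1, 2↦2, 3↦3} (+1 more)

Answer: [R1]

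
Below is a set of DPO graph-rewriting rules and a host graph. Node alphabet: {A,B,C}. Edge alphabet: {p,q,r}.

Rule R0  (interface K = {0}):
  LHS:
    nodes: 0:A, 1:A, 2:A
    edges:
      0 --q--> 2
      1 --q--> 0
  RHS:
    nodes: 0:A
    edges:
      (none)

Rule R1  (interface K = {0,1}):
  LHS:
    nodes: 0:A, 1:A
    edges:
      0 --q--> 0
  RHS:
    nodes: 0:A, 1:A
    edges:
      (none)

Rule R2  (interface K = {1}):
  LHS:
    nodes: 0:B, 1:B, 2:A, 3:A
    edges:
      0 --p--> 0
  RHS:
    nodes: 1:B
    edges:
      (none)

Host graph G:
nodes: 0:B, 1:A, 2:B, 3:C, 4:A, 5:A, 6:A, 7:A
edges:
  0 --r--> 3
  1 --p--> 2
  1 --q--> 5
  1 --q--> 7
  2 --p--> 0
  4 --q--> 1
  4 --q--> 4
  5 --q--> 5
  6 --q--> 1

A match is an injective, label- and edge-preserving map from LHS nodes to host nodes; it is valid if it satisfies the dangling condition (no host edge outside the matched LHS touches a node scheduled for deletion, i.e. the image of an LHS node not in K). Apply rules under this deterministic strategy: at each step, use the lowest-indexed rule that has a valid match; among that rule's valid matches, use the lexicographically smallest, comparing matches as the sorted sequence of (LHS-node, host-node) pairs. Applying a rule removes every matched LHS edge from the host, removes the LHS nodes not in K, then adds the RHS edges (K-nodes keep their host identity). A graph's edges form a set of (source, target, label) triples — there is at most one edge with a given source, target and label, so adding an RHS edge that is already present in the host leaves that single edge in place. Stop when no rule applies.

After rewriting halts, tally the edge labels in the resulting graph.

[0] host  ⇒  8 nodes, 9 edges  {0-r->3 1-p->2 1-q->5 1-q->7 2-p->0 4-q->1 4-q->4 5-q->5 6-q->1}
[1] R0 @ {0↦1, 1↦6, 2↦7}  ⇒  6 nodes, 7 edges  {0-r->3 1-p->2 1-q->5 2-p->0 4-q->1 4-q->4 5-q->5}
[2] R1 @ {0↦4, 1↦1}  ⇒  6 nodes, 6 edges  {0-r->3 1-p->2 1-q->5 2-p->0 4-q->1 5-q->5}
[3] R1 @ {0↦5, 1↦1}  ⇒  6 nodes, 5 edges  {0-r->3 1-p->2 1-q->5 2-p->0 4-q->1}
[4] R0 @ {0↦1, 1↦4, 2↦5}  ⇒  4 nodes, 3 edges  {0-r->3 1-p->2 2-p->0}
halt: no rule applies after step 4
NF edges: [(0, 3, 'r'), (1, 2, 'p'), (2, 0, 'p')]

Answer: p:2 r:1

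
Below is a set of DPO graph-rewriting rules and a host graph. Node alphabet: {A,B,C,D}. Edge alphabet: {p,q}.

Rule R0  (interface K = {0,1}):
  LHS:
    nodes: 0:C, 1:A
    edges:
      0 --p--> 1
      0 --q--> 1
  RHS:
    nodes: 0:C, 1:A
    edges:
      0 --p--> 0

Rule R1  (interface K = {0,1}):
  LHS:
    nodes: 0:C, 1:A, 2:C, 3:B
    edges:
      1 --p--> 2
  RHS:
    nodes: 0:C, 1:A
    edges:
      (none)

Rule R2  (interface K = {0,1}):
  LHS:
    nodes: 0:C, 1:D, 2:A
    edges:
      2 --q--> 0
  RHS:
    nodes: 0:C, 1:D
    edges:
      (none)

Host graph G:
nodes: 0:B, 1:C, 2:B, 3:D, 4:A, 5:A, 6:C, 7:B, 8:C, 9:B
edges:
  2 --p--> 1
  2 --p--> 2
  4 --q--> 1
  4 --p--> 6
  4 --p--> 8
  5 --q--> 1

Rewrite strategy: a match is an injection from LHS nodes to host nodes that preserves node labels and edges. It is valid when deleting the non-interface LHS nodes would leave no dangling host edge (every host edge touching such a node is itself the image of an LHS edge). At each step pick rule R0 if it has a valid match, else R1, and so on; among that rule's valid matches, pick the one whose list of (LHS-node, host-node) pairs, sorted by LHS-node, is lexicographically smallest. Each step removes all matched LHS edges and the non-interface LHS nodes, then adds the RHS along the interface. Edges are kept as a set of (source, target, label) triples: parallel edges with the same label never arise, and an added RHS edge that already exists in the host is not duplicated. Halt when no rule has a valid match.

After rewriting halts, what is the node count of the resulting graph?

[0] host  ⇒  10 nodes, 6 edges  {2-p->1 2-p->2 4-q->1 4-p->6 4-p->8 5-q->1}
[1] R1 @ {0↦1, 1↦4, 2↦6, 3↦0}  ⇒  8 nodes, 5 edges  {2-p->1 2-p->2 4-q->1 4-p->8 5-q->1}
[2] R1 @ {0↦1, 1↦4, 2↦8, 3↦7}  ⇒  6 nodes, 4 edges  {2-p->1 2-p->2 4-q->1 5-q->1}
[3] R2 @ {0↦1, 1↦3, 2↦4}  ⇒  5 nodes, 3 edges  {2-p->1 2-p->2 5-q->1}
[4] R2 @ {0↦1, 1↦3, 2↦5}  ⇒  4 nodes, 2 edges  {2-p->1 2-p->2}
halt: no rule applies after step 4
NF nodes: {1:C, 2:B, 3:D, 9:B}

Answer: 4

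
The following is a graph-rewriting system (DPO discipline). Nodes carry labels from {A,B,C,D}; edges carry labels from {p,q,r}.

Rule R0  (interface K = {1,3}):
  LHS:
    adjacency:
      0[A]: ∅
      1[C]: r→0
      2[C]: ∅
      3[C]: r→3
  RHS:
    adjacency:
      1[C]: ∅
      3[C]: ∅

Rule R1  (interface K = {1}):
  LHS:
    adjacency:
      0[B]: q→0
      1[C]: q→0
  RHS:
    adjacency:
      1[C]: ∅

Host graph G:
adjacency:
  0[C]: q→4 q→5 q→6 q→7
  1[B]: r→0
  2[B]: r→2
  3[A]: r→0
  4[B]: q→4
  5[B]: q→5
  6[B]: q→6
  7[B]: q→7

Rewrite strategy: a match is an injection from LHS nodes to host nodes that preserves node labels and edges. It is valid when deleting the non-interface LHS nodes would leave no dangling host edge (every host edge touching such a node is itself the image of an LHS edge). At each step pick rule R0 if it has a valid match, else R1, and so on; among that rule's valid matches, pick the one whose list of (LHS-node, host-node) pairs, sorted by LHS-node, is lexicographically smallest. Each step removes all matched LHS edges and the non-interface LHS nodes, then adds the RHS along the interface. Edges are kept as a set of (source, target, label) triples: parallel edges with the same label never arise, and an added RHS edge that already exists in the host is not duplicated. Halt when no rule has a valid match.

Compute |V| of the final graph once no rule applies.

start.  V:8 E:11  edges: 0-q->4 0-q->5 0-q->6 0-q->7 1-r->0 2-r->2 3-r->0 4-q->4 5-q->5 6-q->6 7-q->7
1. fire R1 via {0↦4, 1↦0}  →  V:7 E:9  edges: 0-q->5 0-q->6 0-q->7 1-r->0 2-r->2 3-r->0 5-q->5 6-q->6 7-q->7
2. fire R1 via {0↦5, 1↦0}  →  V:6 E:7  edges: 0-q->6 0-q->7 1-r->0 2-r->2 3-r->0 6-q->6 7-q->7
3. fire R1 via {0↦6, 1↦0}  →  V:5 E:5  edges: 0-q->7 1-r->0 2-r->2 3-r->0 7-q->7
4. fire R1 via {0↦7, 1↦0}  →  V:4 E:3  edges: 1-r->0 2-r->2 3-r->0
normal form: no rule applies after step 4
NF nodes: {0:C, 1:B, 2:B, 3:A}

Answer: 4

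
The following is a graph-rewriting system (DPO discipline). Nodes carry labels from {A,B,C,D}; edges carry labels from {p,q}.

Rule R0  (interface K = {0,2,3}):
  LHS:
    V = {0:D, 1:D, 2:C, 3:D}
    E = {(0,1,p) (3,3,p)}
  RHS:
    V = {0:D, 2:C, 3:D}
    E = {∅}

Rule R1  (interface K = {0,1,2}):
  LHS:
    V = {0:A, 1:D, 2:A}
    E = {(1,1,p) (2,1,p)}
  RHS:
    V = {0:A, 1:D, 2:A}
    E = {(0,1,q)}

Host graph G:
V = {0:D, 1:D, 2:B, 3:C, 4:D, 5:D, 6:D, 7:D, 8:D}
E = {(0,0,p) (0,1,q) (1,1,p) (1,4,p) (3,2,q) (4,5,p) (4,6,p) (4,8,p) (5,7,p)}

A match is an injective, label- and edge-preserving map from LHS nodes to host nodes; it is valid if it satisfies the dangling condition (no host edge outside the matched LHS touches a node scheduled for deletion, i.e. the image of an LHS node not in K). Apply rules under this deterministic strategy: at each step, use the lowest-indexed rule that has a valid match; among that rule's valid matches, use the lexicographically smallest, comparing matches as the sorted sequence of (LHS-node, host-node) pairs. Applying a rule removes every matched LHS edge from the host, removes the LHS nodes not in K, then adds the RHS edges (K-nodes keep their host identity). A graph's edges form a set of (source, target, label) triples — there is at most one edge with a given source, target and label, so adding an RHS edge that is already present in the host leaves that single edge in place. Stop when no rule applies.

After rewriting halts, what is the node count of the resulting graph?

Answer: 7

Derivation:
start.  V:9 E:9  edges: 0-p->0 0-q->1 1-p->1 1-p->4 3-q->2 4-p->5 4-p->6 4-p->8 5-p->7
1. fire R0 via {0↦4, 1↦6, 2↦3, 3↦0}  →  V:8 E:7  edges: 0-q->1 1-p->1 1-p->4 3-q->2 4-p->5 4-p->8 5-p->7
2. fire R0 via {0↦4, 1↦8, 2↦3, 3↦1}  →  V:7 E:5  edges: 0-q->1 1-p->4 3-q->2 4-p->5 5-p->7
final graph: no rule applies after step 2
NF nodes: {0:D, 1:D, 2:B, 3:C, 4:D, 5:D, 7:D}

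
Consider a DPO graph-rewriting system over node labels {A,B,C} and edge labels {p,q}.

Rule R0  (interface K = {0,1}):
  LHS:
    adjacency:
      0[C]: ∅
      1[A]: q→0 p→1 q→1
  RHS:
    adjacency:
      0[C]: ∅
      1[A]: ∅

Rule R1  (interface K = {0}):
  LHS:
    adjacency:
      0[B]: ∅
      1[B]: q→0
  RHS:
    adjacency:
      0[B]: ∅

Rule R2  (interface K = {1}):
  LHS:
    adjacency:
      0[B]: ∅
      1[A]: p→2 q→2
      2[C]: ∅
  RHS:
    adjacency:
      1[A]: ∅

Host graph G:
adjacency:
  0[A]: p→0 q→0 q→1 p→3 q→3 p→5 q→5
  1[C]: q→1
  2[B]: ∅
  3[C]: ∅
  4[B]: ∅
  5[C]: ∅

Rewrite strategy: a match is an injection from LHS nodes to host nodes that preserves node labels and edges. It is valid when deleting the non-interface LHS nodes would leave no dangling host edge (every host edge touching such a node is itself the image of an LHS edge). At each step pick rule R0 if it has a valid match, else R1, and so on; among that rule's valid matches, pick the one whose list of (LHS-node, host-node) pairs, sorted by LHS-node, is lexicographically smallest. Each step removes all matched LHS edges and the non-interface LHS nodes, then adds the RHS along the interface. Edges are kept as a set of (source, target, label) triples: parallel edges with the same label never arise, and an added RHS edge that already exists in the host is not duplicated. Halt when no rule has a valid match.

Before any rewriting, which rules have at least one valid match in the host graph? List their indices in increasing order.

Answer: [R0,R2]

Rewrite trace:
R0: 3 valid matches — {0↦1, 1↦0}, {0↦3, 1↦0}, {0↦5, 1↦0}
R1: no valid match — LHS pattern not found
R2: 4 valid matches — {0↦2, 1↦0, 2↦3}, {0↦2, 1↦0, 2↦5}, {0↦4, 1↦0, 2↦3} (+1 more)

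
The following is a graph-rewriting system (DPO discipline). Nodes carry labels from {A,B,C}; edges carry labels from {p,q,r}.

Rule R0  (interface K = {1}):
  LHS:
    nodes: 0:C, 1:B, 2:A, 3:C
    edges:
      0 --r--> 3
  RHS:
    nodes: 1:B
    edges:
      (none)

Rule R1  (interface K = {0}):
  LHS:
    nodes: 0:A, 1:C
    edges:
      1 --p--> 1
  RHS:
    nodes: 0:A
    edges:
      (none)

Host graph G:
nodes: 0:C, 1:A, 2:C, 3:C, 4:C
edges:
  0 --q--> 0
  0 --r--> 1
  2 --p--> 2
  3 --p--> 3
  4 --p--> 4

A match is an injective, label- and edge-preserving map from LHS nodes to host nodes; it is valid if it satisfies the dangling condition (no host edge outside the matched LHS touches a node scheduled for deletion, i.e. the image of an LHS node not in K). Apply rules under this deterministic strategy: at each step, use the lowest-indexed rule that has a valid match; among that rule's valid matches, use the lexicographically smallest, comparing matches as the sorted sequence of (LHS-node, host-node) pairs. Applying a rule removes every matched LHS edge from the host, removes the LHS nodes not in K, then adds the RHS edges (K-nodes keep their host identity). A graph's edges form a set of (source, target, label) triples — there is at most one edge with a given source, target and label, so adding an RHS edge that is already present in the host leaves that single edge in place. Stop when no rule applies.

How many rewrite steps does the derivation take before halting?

Answer: 3

Derivation:
[0] host  ⇒  5 nodes, 5 edges  {0-q->0 0-r->1 2-p->2 3-p->3 4-p->4}
[1] R1 @ {0↦1, 1↦2}  ⇒  4 nodes, 4 edges  {0-q->0 0-r->1 3-p->3 4-p->4}
[2] R1 @ {0↦1, 1↦3}  ⇒  3 nodes, 3 edges  {0-q->0 0-r->1 4-p->4}
[3] R1 @ {0↦1, 1↦4}  ⇒  2 nodes, 2 edges  {0-q->0 0-r->1}
halt: no rule applies after step 3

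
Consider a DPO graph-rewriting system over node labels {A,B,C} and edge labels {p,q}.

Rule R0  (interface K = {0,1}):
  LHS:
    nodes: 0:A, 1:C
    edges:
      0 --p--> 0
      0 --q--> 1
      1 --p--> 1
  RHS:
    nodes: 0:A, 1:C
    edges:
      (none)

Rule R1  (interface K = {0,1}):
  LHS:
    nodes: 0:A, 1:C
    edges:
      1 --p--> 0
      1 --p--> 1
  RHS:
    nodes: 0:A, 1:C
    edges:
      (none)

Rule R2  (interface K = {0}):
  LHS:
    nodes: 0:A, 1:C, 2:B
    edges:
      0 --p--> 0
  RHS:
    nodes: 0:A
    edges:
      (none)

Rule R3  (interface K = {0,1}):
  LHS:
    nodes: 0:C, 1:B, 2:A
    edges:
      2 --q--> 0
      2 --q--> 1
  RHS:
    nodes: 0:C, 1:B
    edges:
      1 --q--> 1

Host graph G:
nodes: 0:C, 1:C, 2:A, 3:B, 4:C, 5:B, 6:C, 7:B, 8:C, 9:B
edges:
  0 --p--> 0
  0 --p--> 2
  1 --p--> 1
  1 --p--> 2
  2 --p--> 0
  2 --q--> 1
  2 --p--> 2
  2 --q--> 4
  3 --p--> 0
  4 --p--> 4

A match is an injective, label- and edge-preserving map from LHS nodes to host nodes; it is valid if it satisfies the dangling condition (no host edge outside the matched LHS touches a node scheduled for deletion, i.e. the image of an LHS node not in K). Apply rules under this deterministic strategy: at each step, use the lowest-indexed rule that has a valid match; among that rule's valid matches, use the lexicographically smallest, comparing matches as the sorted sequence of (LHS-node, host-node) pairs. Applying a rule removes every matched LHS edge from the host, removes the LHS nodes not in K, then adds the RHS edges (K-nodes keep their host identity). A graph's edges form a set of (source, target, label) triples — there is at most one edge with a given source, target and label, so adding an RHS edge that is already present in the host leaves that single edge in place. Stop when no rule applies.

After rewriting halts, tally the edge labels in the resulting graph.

start.  V:10 E:10  edges: 0-p->0 0-p->2 1-p->1 1-p->2 2-p->0 2-q->1 2-p->2 2-q->4 3-p->0 4-p->4
1. fire R0 via {0↦2, 1↦1}  →  V:10 E:7  edges: 0-p->0 0-p->2 1-p->2 2-p->0 2-q->4 3-p->0 4-p->4
2. fire R1 via {0↦2, 1↦0}  →  V:10 E:5  edges: 1-p->2 2-p->0 2-q->4 3-p->0 4-p->4
final graph: no rule applies after step 2
NF edges: [(1, 2, 'p'), (2, 0, 'p'), (2, 4, 'q'), (3, 0, 'p'), (4, 4, 'p')]

Answer: p:4 q:1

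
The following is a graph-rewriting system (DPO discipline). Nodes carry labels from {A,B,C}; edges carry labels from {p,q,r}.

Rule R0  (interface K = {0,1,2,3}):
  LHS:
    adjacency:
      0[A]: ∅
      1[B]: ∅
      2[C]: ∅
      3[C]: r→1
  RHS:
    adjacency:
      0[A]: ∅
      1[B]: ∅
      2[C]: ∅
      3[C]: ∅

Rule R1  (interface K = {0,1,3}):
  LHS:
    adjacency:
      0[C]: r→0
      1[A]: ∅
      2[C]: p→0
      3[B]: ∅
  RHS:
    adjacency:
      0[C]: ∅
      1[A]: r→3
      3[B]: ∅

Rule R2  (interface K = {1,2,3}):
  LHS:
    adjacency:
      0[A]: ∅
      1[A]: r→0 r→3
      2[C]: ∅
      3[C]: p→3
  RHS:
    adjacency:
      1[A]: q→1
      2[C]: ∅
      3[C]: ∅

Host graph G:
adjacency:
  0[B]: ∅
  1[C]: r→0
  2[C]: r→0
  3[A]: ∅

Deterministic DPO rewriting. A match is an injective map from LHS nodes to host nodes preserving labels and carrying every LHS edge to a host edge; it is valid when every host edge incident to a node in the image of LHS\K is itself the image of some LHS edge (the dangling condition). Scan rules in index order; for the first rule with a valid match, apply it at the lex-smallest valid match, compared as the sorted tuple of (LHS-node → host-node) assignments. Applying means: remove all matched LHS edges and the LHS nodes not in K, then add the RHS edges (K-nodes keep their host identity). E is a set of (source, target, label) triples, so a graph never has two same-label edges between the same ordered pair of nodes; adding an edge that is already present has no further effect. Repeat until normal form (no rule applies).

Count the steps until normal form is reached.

Answer: 2

Steps:
[0] host  ⇒  4 nodes, 2 edges  {1-r->0 2-r->0}
[1] R0 @ {0↦3, 1↦0, 2↦1, 3↦2}  ⇒  4 nodes, 1 edges  {1-r->0}
[2] R0 @ {0↦3, 1↦0, 2↦2, 3↦1}  ⇒  4 nodes, 0 edges  {∅}
final graph: no rule applies after step 2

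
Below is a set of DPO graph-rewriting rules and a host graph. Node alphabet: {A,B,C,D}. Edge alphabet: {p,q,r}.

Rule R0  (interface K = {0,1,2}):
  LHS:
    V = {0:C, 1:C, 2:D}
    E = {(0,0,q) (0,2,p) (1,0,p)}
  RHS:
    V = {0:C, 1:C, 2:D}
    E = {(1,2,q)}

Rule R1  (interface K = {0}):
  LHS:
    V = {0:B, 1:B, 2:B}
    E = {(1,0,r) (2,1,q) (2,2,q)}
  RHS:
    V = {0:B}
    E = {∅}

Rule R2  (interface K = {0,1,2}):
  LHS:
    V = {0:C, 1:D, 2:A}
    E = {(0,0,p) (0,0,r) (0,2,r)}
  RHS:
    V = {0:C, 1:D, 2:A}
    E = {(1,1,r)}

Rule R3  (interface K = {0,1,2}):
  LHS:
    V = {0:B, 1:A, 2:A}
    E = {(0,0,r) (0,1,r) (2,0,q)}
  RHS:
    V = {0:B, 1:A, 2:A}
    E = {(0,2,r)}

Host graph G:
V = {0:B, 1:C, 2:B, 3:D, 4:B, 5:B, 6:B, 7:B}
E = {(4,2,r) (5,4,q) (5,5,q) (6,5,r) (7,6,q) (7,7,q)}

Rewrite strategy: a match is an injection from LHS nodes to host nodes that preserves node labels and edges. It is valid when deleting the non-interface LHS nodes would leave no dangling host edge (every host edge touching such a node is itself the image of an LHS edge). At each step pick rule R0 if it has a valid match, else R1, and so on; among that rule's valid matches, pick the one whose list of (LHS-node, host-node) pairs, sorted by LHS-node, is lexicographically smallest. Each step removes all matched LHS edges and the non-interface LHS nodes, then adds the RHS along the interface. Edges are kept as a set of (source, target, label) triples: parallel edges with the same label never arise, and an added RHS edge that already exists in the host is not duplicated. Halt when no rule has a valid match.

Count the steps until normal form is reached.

initial: |V|=8 |E|=6  E = 4-r->2 5-q->4 5-q->5 6-r->5 7-q->6 7-q->7
step 1: apply R1 at {0↦5, 1↦6, 2↦7}  → |V|=6 |E|=3  E = 4-r->2 5-q->4 5-q->5
step 2: apply R1 at {0↦2, 1↦4, 2↦5}  → |V|=4 |E|=0  E = ∅
halt: no rule applies after step 2

Answer: 2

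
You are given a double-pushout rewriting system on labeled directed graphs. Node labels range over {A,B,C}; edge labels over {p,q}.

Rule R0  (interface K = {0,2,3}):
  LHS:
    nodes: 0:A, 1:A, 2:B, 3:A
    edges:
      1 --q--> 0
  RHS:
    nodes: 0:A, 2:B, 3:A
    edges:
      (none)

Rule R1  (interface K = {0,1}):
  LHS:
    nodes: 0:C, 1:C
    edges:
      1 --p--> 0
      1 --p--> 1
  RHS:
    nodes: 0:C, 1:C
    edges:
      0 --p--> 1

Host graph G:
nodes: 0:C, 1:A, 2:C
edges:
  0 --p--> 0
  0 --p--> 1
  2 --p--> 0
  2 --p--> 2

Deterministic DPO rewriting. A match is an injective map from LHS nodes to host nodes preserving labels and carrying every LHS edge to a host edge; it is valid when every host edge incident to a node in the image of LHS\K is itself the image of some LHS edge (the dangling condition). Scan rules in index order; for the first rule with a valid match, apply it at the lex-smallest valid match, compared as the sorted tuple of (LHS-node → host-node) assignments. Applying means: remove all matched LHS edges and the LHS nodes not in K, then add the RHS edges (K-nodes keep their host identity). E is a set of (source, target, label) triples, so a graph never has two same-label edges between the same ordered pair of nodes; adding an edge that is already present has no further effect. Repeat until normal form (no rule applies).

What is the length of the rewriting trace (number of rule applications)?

initial: |V|=3 |E|=4  E = 0-p->0 0-p->1 2-p->0 2-p->2
step 1: apply R1 at {0↦0, 1↦2}  → |V|=3 |E|=3  E = 0-p->0 0-p->1 0-p->2
step 2: apply R1 at {0↦2, 1↦0}  → |V|=3 |E|=2  E = 0-p->1 2-p->0
final graph: no rule applies after step 2

Answer: 2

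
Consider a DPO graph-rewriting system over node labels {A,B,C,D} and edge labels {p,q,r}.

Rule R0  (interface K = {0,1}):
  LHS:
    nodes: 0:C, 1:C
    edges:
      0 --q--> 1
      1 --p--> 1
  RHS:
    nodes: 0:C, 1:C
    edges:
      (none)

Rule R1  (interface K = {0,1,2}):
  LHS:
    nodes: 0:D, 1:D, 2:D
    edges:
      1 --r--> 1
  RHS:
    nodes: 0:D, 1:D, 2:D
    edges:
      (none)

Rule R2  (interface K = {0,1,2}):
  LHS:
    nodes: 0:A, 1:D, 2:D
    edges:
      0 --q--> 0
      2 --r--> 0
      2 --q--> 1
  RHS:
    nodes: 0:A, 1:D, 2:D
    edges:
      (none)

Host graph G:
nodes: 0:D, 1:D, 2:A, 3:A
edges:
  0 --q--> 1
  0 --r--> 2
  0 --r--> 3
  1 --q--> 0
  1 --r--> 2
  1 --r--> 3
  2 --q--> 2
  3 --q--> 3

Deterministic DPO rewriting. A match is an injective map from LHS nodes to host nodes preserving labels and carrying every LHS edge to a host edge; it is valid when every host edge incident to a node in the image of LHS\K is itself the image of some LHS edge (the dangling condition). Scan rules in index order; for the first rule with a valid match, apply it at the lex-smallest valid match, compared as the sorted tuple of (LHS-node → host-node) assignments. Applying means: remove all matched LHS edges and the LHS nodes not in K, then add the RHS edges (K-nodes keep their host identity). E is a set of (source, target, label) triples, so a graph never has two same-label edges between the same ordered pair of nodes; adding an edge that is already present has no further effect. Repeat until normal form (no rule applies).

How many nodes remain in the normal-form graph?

[0] host  ⇒  4 nodes, 8 edges  {0-q->1 0-r->2 0-r->3 1-q->0 1-r->2 1-r->3 2-q->2 3-q->3}
[1] R2 @ {0↦2, 1↦0, 2↦1}  ⇒  4 nodes, 5 edges  {0-q->1 0-r->2 0-r->3 1-r->3 3-q->3}
[2] R2 @ {0↦3, 1↦1, 2↦0}  ⇒  4 nodes, 2 edges  {0-r->2 1-r->3}
final graph: no rule applies after step 2
NF nodes: {0:D, 1:D, 2:A, 3:A}

Answer: 4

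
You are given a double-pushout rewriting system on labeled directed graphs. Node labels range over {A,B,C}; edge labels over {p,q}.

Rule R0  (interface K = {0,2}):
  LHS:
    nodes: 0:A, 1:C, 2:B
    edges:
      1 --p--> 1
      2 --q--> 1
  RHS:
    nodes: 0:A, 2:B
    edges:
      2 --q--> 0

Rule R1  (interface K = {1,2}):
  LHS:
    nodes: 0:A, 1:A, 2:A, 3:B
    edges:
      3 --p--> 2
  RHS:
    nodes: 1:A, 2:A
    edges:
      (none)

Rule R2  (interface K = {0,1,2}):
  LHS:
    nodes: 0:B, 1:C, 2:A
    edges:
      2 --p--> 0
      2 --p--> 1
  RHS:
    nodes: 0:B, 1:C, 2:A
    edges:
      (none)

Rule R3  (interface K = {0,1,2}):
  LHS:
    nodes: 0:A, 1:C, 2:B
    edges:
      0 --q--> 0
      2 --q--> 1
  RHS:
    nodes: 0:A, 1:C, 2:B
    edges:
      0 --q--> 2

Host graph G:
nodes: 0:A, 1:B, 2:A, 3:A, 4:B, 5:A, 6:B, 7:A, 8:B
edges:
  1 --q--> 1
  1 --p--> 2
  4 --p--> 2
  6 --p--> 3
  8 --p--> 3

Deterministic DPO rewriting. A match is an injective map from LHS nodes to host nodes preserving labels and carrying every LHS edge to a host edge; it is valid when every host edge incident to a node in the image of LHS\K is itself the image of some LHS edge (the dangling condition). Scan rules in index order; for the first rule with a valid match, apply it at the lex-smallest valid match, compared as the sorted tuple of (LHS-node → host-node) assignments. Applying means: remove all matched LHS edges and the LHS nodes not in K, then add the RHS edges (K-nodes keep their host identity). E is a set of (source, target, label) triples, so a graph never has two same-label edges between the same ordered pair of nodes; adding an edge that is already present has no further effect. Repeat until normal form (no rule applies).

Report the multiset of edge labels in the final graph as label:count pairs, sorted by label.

Answer: p:1 q:1

Derivation:
initial: |V|=9 |E|=5  E = 1-q->1 1-p->2 4-p->2 6-p->3 8-p->3
step 1: apply R1 at {0↦0, 1↦2, 2↦3, 3↦6}  → |V|=7 |E|=4  E = 1-q->1 1-p->2 4-p->2 8-p->3
step 2: apply R1 at {0↦5, 1↦2, 2↦3, 3↦8}  → |V|=5 |E|=3  E = 1-q->1 1-p->2 4-p->2
step 3: apply R1 at {0↦3, 1↦7, 2↦2, 3↦4}  → |V|=3 |E|=2  E = 1-q->1 1-p->2
halt: no rule applies after step 3
NF edges: [(1, 1, 'q'), (1, 2, 'p')]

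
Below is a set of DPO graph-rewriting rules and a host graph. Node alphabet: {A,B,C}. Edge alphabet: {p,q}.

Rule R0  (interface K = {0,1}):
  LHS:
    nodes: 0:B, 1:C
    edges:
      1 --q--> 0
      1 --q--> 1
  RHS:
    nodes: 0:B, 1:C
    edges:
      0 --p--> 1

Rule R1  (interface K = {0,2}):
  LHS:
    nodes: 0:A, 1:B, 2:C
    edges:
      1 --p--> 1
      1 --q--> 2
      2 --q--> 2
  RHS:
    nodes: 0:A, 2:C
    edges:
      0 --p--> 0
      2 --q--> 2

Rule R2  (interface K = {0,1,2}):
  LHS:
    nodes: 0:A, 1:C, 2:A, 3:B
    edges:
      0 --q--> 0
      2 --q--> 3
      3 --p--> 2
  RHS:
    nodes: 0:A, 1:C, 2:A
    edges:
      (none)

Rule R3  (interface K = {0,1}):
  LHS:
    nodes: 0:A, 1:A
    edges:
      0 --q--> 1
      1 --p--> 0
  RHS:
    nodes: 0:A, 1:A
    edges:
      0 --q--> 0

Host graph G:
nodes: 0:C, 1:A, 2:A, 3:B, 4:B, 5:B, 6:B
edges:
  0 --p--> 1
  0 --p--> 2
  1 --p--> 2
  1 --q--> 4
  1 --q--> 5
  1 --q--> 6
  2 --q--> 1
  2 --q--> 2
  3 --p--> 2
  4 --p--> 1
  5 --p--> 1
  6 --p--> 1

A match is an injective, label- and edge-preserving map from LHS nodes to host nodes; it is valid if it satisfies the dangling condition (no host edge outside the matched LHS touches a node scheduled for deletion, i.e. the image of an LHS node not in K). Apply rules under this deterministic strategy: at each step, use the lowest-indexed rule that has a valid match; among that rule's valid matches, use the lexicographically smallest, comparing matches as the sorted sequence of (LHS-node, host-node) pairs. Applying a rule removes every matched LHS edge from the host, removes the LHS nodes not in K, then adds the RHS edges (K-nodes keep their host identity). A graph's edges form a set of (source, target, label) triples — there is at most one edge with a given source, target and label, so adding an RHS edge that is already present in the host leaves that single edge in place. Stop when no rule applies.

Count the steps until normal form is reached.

Answer: 3

Rewrite trace:
start.  V:7 E:12  edges: 0-p->1 0-p->2 1-p->2 1-q->4 1-q->5 1-q->6 2-q->1 2-q->2 3-p->2 4-p->1 5-p->1 6-p->1
1. fire R2 via {0↦2, 1↦0, 2↦1, 3↦4}  →  V:6 E:9  edges: 0-p->1 0-p->2 1-p->2 1-q->5 1-q->6 2-q->1 3-p->2 5-p->1 6-p->1
2. fire R3 via {0↦2, 1↦1}  →  V:6 E:8  edges: 0-p->1 0-p->2 1-q->5 1-q->6 2-q->2 3-p->2 5-p->1 6-p->1
3. fire R2 via {0↦2, 1↦0, 2↦1, 3↦5}  →  V:5 E:5  edges: 0-p->1 0-p->2 1-q->6 3-p->2 6-p->1
normal form: no rule applies after step 3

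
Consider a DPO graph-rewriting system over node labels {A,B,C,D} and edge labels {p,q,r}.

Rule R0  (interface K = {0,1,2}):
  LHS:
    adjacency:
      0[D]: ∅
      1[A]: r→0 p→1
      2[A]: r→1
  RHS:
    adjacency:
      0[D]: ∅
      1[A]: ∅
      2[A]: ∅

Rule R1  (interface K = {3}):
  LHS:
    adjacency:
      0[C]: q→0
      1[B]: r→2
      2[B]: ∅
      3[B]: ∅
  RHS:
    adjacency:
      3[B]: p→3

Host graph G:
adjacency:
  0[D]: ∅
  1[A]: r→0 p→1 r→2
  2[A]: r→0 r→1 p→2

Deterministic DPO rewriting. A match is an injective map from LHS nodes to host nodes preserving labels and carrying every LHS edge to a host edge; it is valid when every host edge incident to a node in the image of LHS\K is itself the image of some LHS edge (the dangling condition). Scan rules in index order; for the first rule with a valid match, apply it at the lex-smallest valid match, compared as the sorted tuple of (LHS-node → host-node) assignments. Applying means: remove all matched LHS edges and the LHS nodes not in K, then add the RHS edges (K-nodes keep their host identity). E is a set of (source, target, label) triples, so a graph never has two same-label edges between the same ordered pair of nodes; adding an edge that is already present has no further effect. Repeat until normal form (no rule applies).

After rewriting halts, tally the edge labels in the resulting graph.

initial: |V|=3 |E|=6  E = 1-r->0 1-p->1 1-r->2 2-r->0 2-r->1 2-p->2
step 1: apply R0 at {0↦0, 1↦1, 2↦2}  → |V|=3 |E|=3  E = 1-r->2 2-r->0 2-p->2
step 2: apply R0 at {0↦0, 1↦2, 2↦1}  → |V|=3 |E|=0  E = ∅
halt: no rule applies after step 2
NF edges: []

Answer: (no edges)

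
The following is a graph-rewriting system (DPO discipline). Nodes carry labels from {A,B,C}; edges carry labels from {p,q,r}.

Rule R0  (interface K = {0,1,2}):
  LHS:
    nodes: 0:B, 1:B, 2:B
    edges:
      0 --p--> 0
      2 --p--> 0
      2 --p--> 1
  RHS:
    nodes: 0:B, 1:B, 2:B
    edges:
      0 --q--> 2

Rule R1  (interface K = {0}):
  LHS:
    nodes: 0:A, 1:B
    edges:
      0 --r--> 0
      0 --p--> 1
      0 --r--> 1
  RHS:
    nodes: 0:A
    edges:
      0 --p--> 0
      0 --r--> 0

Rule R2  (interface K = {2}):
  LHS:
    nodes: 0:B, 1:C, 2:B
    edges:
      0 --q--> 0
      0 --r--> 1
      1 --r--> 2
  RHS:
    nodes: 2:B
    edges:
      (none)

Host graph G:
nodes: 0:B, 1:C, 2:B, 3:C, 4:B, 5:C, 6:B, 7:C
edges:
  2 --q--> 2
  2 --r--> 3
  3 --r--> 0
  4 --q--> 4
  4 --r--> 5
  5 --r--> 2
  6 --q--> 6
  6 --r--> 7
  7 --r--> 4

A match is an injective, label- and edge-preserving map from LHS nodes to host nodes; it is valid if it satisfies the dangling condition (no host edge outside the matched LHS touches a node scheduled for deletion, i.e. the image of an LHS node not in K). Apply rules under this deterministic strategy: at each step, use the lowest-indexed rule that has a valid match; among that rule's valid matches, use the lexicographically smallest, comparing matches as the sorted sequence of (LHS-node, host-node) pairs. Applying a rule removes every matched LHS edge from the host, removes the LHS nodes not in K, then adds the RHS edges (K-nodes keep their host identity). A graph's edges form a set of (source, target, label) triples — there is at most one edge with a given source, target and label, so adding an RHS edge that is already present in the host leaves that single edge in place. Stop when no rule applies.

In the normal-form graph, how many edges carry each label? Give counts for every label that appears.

start.  V:8 E:9  edges: 2-q->2 2-r->3 3-r->0 4-q->4 4-r->5 5-r->2 6-q->6 6-r->7 7-r->4
1. fire R2 via {0↦6, 1↦7, 2↦4}  →  V:6 E:6  edges: 2-q->2 2-r->3 3-r->0 4-q->4 4-r->5 5-r->2
2. fire R2 via {0↦4, 1↦5, 2↦2}  →  V:4 E:3  edges: 2-q->2 2-r->3 3-r->0
3. fire R2 via {0↦2, 1↦3, 2↦0}  →  V:2 E:0  edges: ∅
halt: no rule applies after step 3
NF edges: []

Answer: (no edges)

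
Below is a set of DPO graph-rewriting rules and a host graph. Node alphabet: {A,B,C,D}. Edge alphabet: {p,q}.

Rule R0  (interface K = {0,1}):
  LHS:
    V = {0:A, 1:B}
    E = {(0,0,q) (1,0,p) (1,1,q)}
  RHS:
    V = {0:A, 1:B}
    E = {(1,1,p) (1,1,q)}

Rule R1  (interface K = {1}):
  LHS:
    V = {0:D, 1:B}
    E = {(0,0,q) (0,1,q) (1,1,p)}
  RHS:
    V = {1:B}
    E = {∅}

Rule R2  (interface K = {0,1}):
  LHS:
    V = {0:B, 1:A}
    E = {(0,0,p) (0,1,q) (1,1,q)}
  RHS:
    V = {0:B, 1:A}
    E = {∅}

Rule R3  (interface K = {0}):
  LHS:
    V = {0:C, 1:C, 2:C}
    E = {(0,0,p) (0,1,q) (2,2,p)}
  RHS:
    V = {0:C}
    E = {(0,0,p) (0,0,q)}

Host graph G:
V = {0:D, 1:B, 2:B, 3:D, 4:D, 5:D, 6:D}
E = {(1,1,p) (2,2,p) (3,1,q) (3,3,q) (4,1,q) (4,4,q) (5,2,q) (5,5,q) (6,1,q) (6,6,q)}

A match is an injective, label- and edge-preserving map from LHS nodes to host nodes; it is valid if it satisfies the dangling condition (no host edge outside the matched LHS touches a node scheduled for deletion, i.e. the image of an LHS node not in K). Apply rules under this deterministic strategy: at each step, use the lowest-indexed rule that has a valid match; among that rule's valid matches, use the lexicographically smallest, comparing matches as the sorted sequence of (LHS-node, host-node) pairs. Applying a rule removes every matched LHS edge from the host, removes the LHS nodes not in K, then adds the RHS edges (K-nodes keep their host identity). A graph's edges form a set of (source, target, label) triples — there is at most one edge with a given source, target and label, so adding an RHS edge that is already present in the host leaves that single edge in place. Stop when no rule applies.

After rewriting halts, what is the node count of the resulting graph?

Answer: 5

Rewrite trace:
initial: |V|=7 |E|=10  E = 1-p->1 2-p->2 3-q->1 3-q->3 4-q->1 4-q->4 5-q->2 5-q->5 6-q->1 6-q->6
step 1: apply R1 at {0↦3, 1↦1}  → |V|=6 |E|=7  E = 2-p->2 4-q->1 4-q->4 5-q->2 5-q->5 6-q->1 6-q->6
step 2: apply R1 at {0↦5, 1↦2}  → |V|=5 |E|=4  E = 4-q->1 4-q->4 6-q->1 6-q->6
halt: no rule applies after step 2
NF nodes: {0:D, 1:B, 2:B, 4:D, 6:D}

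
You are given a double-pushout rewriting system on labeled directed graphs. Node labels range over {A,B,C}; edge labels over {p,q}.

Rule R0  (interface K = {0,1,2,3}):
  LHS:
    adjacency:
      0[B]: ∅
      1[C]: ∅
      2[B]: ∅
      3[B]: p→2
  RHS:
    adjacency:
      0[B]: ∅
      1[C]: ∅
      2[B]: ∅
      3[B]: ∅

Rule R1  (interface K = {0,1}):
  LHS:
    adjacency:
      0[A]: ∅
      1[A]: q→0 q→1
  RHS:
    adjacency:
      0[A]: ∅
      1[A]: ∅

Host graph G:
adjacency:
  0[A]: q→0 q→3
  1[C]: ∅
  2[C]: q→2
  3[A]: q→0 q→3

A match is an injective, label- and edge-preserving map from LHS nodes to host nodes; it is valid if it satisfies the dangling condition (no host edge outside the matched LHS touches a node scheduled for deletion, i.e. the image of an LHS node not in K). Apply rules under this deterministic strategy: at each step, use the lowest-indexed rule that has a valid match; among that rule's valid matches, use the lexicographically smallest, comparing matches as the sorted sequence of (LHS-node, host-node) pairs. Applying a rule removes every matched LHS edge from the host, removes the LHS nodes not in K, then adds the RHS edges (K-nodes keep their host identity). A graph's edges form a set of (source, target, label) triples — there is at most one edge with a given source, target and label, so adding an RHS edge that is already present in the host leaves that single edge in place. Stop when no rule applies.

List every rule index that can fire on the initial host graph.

Answer: [R1]

Rewrite trace:
R0: no valid match — LHS pattern not found
R1: 2 valid matches — {0↦0, 1↦3}, {0↦3, 1↦0}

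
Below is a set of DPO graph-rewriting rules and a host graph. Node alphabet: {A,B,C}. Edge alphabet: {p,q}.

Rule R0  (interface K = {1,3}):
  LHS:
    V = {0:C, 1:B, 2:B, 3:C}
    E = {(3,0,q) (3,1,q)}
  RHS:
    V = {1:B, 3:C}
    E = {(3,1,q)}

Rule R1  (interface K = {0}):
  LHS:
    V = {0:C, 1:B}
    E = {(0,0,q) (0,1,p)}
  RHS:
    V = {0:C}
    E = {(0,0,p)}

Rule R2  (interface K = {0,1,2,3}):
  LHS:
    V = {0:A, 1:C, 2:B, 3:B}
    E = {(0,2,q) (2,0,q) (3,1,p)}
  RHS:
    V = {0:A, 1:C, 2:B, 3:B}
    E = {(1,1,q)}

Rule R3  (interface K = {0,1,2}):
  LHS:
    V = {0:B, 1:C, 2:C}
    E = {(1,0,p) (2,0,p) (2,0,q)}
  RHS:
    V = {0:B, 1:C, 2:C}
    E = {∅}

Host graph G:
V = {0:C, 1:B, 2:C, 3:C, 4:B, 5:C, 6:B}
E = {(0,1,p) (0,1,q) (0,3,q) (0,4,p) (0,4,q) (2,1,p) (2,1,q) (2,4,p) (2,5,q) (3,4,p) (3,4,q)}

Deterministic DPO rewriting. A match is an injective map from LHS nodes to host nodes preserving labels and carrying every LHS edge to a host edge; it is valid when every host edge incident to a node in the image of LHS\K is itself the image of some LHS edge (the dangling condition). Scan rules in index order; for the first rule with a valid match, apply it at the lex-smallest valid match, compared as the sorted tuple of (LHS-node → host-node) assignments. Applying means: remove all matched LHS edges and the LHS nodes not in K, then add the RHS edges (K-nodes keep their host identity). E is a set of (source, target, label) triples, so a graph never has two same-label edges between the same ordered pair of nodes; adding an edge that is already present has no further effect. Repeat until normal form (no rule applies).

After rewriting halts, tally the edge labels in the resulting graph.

Answer: p:1 q:3

Steps:
start.  V:7 E:11  edges: 0-p->1 0-q->1 0-q->3 0-p->4 0-q->4 2-p->1 2-q->1 2-p->4 2-q->5 3-p->4 3-q->4
1. fire R0 via {0↦5, 1↦1, 2↦6, 3↦2}  →  V:5 E:10  edges: 0-p->1 0-q->1 0-q->3 0-p->4 0-q->4 2-p->1 2-q->1 2-p->4 3-p->4 3-q->4
2. fire R3 via {0↦1, 1↦0, 2↦2}  →  V:5 E:7  edges: 0-q->1 0-q->3 0-p->4 0-q->4 2-p->4 3-p->4 3-q->4
3. fire R3 via {0↦4, 1↦0, 2↦3}  →  V:5 E:4  edges: 0-q->1 0-q->3 0-q->4 2-p->4
halt: no rule applies after step 3
NF edges: [(0, 1, 'q'), (0, 3, 'q'), (0, 4, 'q'), (2, 4, 'p')]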